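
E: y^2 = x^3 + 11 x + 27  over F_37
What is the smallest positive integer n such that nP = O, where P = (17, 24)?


Compute successive multiples of P until we hit O:
  1P = (17, 24)
  2P = (13, 6)
  3P = (18, 27)
  4P = (11, 31)
  5P = (34, 2)
  6P = (12, 0)
  7P = (34, 35)
  8P = (11, 6)
  ... (continuing to 12P)
  12P = O

ord(P) = 12


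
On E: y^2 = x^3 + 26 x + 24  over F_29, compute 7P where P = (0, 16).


k = 7 = 111_2 (binary, LSB first: 111)
Double-and-add from P = (0, 16):
  bit 0 = 1: acc = O + (0, 16) = (0, 16)
  bit 1 = 1: acc = (0, 16) + (1, 14) = (3, 19)
  bit 2 = 1: acc = (3, 19) + (27, 15) = (24, 28)

7P = (24, 28)


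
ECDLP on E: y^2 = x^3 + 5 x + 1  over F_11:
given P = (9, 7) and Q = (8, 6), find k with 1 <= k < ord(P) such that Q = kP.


Enumerate multiples of P until we hit Q = (8, 6):
  1P = (9, 7)
  2P = (8, 6)
Match found at i = 2.

k = 2


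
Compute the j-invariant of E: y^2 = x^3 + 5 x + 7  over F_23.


Delta = -16(4 a^3 + 27 b^2) mod 23 = 19
-1728 * (4 a)^3 = -1728 * (4*5)^3 mod 23 = 12
j = 12 * 19^(-1) mod 23 = 20

j = 20 (mod 23)


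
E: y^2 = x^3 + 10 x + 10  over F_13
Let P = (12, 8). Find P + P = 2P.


Doubling: s = (3 x1^2 + a) / (2 y1)
s = (3*12^2 + 10) / (2*8) mod 13 = 0
x3 = s^2 - 2 x1 mod 13 = 0^2 - 2*12 = 2
y3 = s (x1 - x3) - y1 mod 13 = 0 * (12 - 2) - 8 = 5

2P = (2, 5)


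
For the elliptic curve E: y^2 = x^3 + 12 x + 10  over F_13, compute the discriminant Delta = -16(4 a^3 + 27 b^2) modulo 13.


4 a^3 + 27 b^2 = 4*12^3 + 27*10^2 = 6912 + 2700 = 9612
Delta = -16 * (9612) = -153792
Delta mod 13 = 11

Delta = 11 (mod 13)


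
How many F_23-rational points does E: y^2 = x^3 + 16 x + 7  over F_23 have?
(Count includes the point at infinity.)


For each x in F_23, count y with y^2 = x^3 + 16 x + 7 mod 23:
  x = 1: RHS = 1, y in [1, 22]  -> 2 point(s)
  x = 2: RHS = 1, y in [1, 22]  -> 2 point(s)
  x = 3: RHS = 13, y in [6, 17]  -> 2 point(s)
  x = 7: RHS = 2, y in [5, 18]  -> 2 point(s)
  x = 8: RHS = 3, y in [7, 16]  -> 2 point(s)
  x = 9: RHS = 6, y in [11, 12]  -> 2 point(s)
  x = 12: RHS = 18, y in [8, 15]  -> 2 point(s)
  x = 14: RHS = 8, y in [10, 13]  -> 2 point(s)
  x = 16: RHS = 12, y in [9, 14]  -> 2 point(s)
  x = 18: RHS = 9, y in [3, 20]  -> 2 point(s)
  x = 20: RHS = 1, y in [1, 22]  -> 2 point(s)
  x = 21: RHS = 13, y in [6, 17]  -> 2 point(s)
  x = 22: RHS = 13, y in [6, 17]  -> 2 point(s)
Affine points: 26. Add the point at infinity: total = 27.

#E(F_23) = 27


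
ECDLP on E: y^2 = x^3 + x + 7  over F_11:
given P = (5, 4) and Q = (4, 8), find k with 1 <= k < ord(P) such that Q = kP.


Enumerate multiples of P until we hit Q = (4, 8):
  1P = (5, 4)
  2P = (6, 3)
  3P = (1, 3)
  4P = (3, 2)
  5P = (4, 8)
Match found at i = 5.

k = 5


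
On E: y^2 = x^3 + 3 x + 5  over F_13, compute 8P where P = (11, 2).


k = 8 = 1000_2 (binary, LSB first: 0001)
Double-and-add from P = (11, 2):
  bit 0 = 0: acc unchanged = O
  bit 1 = 0: acc unchanged = O
  bit 2 = 0: acc unchanged = O
  bit 3 = 1: acc = O + (11, 11) = (11, 11)

8P = (11, 11)


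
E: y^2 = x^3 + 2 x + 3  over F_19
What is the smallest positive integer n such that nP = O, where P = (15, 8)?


Compute successive multiples of P until we hit O:
  1P = (15, 8)
  2P = (5, 9)
  3P = (3, 6)
  4P = (10, 15)
  5P = (18, 0)
  6P = (10, 4)
  7P = (3, 13)
  8P = (5, 10)
  ... (continuing to 10P)
  10P = O

ord(P) = 10


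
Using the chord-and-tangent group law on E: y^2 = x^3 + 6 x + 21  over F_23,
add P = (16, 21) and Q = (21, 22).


P != Q, so use the chord formula.
s = (y2 - y1) / (x2 - x1) = (1) / (5) mod 23 = 14
x3 = s^2 - x1 - x2 mod 23 = 14^2 - 16 - 21 = 21
y3 = s (x1 - x3) - y1 mod 23 = 14 * (16 - 21) - 21 = 1

P + Q = (21, 1)


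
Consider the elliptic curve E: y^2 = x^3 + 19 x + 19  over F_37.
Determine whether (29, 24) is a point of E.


Check whether y^2 = x^3 + 19 x + 19 (mod 37) for (x, y) = (29, 24).
LHS: y^2 = 24^2 mod 37 = 21
RHS: x^3 + 19 x + 19 = 29^3 + 19*29 + 19 mod 37 = 21
LHS = RHS

Yes, on the curve


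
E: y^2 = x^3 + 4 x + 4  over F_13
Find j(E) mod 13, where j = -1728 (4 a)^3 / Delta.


Delta = -16(4 a^3 + 27 b^2) mod 13 = 3
-1728 * (4 a)^3 = -1728 * (4*4)^3 mod 13 = 1
j = 1 * 3^(-1) mod 13 = 9

j = 9 (mod 13)


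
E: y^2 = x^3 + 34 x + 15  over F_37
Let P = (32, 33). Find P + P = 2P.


Doubling: s = (3 x1^2 + a) / (2 y1)
s = (3*32^2 + 34) / (2*33) mod 37 = 28
x3 = s^2 - 2 x1 mod 37 = 28^2 - 2*32 = 17
y3 = s (x1 - x3) - y1 mod 37 = 28 * (32 - 17) - 33 = 17

2P = (17, 17)


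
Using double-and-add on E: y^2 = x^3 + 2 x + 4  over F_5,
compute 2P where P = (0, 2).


k = 2 = 10_2 (binary, LSB first: 01)
Double-and-add from P = (0, 2):
  bit 0 = 0: acc unchanged = O
  bit 1 = 1: acc = O + (4, 1) = (4, 1)

2P = (4, 1)


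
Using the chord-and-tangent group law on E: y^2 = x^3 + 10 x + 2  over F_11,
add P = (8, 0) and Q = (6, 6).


P != Q, so use the chord formula.
s = (y2 - y1) / (x2 - x1) = (6) / (9) mod 11 = 8
x3 = s^2 - x1 - x2 mod 11 = 8^2 - 8 - 6 = 6
y3 = s (x1 - x3) - y1 mod 11 = 8 * (8 - 6) - 0 = 5

P + Q = (6, 5)


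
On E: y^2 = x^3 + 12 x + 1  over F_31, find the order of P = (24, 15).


Compute successive multiples of P until we hit O:
  1P = (24, 15)
  2P = (30, 9)
  3P = (9, 1)
  4P = (7, 5)
  5P = (10, 6)
  6P = (2, 8)
  7P = (19, 19)
  8P = (6, 14)
  ... (continuing to 20P)
  20P = O

ord(P) = 20


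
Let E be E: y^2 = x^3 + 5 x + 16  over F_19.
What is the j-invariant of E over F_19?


Delta = -16(4 a^3 + 27 b^2) mod 19 = 6
-1728 * (4 a)^3 = -1728 * (4*5)^3 mod 19 = 1
j = 1 * 6^(-1) mod 19 = 16

j = 16 (mod 19)


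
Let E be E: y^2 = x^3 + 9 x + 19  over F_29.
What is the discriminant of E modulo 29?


4 a^3 + 27 b^2 = 4*9^3 + 27*19^2 = 2916 + 9747 = 12663
Delta = -16 * (12663) = -202608
Delta mod 29 = 15

Delta = 15 (mod 29)


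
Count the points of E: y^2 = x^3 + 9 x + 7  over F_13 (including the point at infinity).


For each x in F_13, count y with y^2 = x^3 + 9 x + 7 mod 13:
  x = 1: RHS = 4, y in [2, 11]  -> 2 point(s)
  x = 3: RHS = 9, y in [3, 10]  -> 2 point(s)
  x = 4: RHS = 3, y in [4, 9]  -> 2 point(s)
  x = 6: RHS = 4, y in [2, 11]  -> 2 point(s)
  x = 7: RHS = 10, y in [6, 7]  -> 2 point(s)
  x = 12: RHS = 10, y in [6, 7]  -> 2 point(s)
Affine points: 12. Add the point at infinity: total = 13.

#E(F_13) = 13


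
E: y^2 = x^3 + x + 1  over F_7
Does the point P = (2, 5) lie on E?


Check whether y^2 = x^3 + 1 x + 1 (mod 7) for (x, y) = (2, 5).
LHS: y^2 = 5^2 mod 7 = 4
RHS: x^3 + 1 x + 1 = 2^3 + 1*2 + 1 mod 7 = 4
LHS = RHS

Yes, on the curve


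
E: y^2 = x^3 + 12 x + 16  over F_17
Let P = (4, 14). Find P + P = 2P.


Doubling: s = (3 x1^2 + a) / (2 y1)
s = (3*4^2 + 12) / (2*14) mod 17 = 7
x3 = s^2 - 2 x1 mod 17 = 7^2 - 2*4 = 7
y3 = s (x1 - x3) - y1 mod 17 = 7 * (4 - 7) - 14 = 16

2P = (7, 16)


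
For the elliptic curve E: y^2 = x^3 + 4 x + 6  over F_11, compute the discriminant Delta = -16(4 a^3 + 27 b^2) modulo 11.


4 a^3 + 27 b^2 = 4*4^3 + 27*6^2 = 256 + 972 = 1228
Delta = -16 * (1228) = -19648
Delta mod 11 = 9

Delta = 9 (mod 11)


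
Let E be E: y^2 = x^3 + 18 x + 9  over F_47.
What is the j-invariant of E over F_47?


Delta = -16(4 a^3 + 27 b^2) mod 47 = 2
-1728 * (4 a)^3 = -1728 * (4*18)^3 mod 47 = 43
j = 43 * 2^(-1) mod 47 = 45

j = 45 (mod 47)


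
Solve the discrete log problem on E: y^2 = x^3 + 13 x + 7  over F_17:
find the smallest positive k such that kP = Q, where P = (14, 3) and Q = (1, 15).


Enumerate multiples of P until we hit Q = (1, 15):
  1P = (14, 3)
  2P = (7, 4)
  3P = (4, 15)
  4P = (12, 15)
  5P = (10, 7)
  6P = (11, 11)
  7P = (1, 2)
  8P = (1, 15)
Match found at i = 8.

k = 8


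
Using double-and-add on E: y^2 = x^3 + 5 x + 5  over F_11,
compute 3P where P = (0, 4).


k = 3 = 11_2 (binary, LSB first: 11)
Double-and-add from P = (0, 4):
  bit 0 = 1: acc = O + (0, 4) = (0, 4)
  bit 1 = 1: acc = (0, 4) + (4, 10) = (1, 0)

3P = (1, 0)


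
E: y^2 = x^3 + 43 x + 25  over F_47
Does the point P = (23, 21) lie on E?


Check whether y^2 = x^3 + 43 x + 25 (mod 47) for (x, y) = (23, 21).
LHS: y^2 = 21^2 mod 47 = 18
RHS: x^3 + 43 x + 25 = 23^3 + 43*23 + 25 mod 47 = 21
LHS != RHS

No, not on the curve


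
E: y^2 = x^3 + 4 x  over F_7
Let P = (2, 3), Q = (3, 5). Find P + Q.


P != Q, so use the chord formula.
s = (y2 - y1) / (x2 - x1) = (2) / (1) mod 7 = 2
x3 = s^2 - x1 - x2 mod 7 = 2^2 - 2 - 3 = 6
y3 = s (x1 - x3) - y1 mod 7 = 2 * (2 - 6) - 3 = 3

P + Q = (6, 3)


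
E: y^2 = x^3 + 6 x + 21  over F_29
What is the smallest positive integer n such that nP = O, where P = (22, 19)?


Compute successive multiples of P until we hit O:
  1P = (22, 19)
  2P = (13, 18)
  3P = (18, 4)
  4P = (23, 28)
  5P = (7, 0)
  6P = (23, 1)
  7P = (18, 25)
  8P = (13, 11)
  ... (continuing to 10P)
  10P = O

ord(P) = 10


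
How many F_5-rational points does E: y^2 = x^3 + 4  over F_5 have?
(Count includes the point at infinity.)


For each x in F_5, count y with y^2 = x^3 + 0 x + 4 mod 5:
  x = 0: RHS = 4, y in [2, 3]  -> 2 point(s)
  x = 1: RHS = 0, y in [0]  -> 1 point(s)
  x = 3: RHS = 1, y in [1, 4]  -> 2 point(s)
Affine points: 5. Add the point at infinity: total = 6.

#E(F_5) = 6


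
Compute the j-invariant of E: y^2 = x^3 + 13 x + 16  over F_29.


Delta = -16(4 a^3 + 27 b^2) mod 29 = 27
-1728 * (4 a)^3 = -1728 * (4*13)^3 mod 29 = 18
j = 18 * 27^(-1) mod 29 = 20

j = 20 (mod 29)


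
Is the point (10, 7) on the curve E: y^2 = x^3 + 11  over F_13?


Check whether y^2 = x^3 + 0 x + 11 (mod 13) for (x, y) = (10, 7).
LHS: y^2 = 7^2 mod 13 = 10
RHS: x^3 + 0 x + 11 = 10^3 + 0*10 + 11 mod 13 = 10
LHS = RHS

Yes, on the curve


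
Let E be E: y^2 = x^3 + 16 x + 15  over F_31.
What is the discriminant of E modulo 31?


4 a^3 + 27 b^2 = 4*16^3 + 27*15^2 = 16384 + 6075 = 22459
Delta = -16 * (22459) = -359344
Delta mod 31 = 8

Delta = 8 (mod 31)


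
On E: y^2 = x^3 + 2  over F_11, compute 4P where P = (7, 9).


k = 4 = 100_2 (binary, LSB first: 001)
Double-and-add from P = (7, 9):
  bit 0 = 0: acc unchanged = O
  bit 1 = 0: acc unchanged = O
  bit 2 = 1: acc = O + (9, 7) = (9, 7)

4P = (9, 7)


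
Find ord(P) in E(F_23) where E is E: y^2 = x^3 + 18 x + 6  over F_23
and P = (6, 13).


Compute successive multiples of P until we hit O:
  1P = (6, 13)
  2P = (4, 2)
  3P = (3, 15)
  4P = (17, 2)
  5P = (1, 5)
  6P = (2, 21)
  7P = (19, 13)
  8P = (21, 10)
  ... (continuing to 28P)
  28P = O

ord(P) = 28


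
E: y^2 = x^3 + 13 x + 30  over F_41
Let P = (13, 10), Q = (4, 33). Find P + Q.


P != Q, so use the chord formula.
s = (y2 - y1) / (x2 - x1) = (23) / (32) mod 41 = 2
x3 = s^2 - x1 - x2 mod 41 = 2^2 - 13 - 4 = 28
y3 = s (x1 - x3) - y1 mod 41 = 2 * (13 - 28) - 10 = 1

P + Q = (28, 1)


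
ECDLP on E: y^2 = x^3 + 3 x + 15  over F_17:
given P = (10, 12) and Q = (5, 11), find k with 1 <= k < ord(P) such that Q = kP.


Enumerate multiples of P until we hit Q = (5, 11):
  1P = (10, 12)
  2P = (1, 6)
  3P = (14, 8)
  4P = (11, 6)
  5P = (15, 1)
  6P = (5, 11)
Match found at i = 6.

k = 6


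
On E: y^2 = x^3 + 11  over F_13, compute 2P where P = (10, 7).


Doubling: s = (3 x1^2 + a) / (2 y1)
s = (3*10^2 + 0) / (2*7) mod 13 = 1
x3 = s^2 - 2 x1 mod 13 = 1^2 - 2*10 = 7
y3 = s (x1 - x3) - y1 mod 13 = 1 * (10 - 7) - 7 = 9

2P = (7, 9)


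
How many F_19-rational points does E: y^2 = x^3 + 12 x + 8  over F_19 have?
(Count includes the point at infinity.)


For each x in F_19, count y with y^2 = x^3 + 12 x + 8 mod 19:
  x = 4: RHS = 6, y in [5, 14]  -> 2 point(s)
  x = 6: RHS = 11, y in [7, 12]  -> 2 point(s)
  x = 7: RHS = 17, y in [6, 13]  -> 2 point(s)
  x = 9: RHS = 9, y in [3, 16]  -> 2 point(s)
  x = 10: RHS = 7, y in [8, 11]  -> 2 point(s)
  x = 13: RHS = 5, y in [9, 10]  -> 2 point(s)
Affine points: 12. Add the point at infinity: total = 13.

#E(F_19) = 13


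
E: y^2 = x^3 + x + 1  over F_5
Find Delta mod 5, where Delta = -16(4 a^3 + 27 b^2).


4 a^3 + 27 b^2 = 4*1^3 + 27*1^2 = 4 + 27 = 31
Delta = -16 * (31) = -496
Delta mod 5 = 4

Delta = 4 (mod 5)


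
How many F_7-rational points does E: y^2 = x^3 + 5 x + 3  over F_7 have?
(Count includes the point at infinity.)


For each x in F_7, count y with y^2 = x^3 + 5 x + 3 mod 7:
  x = 1: RHS = 2, y in [3, 4]  -> 2 point(s)
  x = 2: RHS = 0, y in [0]  -> 1 point(s)
  x = 6: RHS = 4, y in [2, 5]  -> 2 point(s)
Affine points: 5. Add the point at infinity: total = 6.

#E(F_7) = 6


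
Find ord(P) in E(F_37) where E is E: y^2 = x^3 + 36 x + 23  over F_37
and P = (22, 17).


Compute successive multiples of P until we hit O:
  1P = (22, 17)
  2P = (33, 0)
  3P = (22, 20)
  4P = O

ord(P) = 4


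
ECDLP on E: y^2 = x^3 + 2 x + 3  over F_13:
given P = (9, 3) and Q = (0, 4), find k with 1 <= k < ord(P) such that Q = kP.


Enumerate multiples of P until we hit Q = (0, 4):
  1P = (9, 3)
  2P = (11, 2)
  3P = (3, 7)
  4P = (0, 4)
Match found at i = 4.

k = 4


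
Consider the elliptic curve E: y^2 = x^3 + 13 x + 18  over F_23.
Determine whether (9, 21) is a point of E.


Check whether y^2 = x^3 + 13 x + 18 (mod 23) for (x, y) = (9, 21).
LHS: y^2 = 21^2 mod 23 = 4
RHS: x^3 + 13 x + 18 = 9^3 + 13*9 + 18 mod 23 = 13
LHS != RHS

No, not on the curve


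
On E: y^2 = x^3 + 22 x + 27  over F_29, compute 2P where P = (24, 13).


Doubling: s = (3 x1^2 + a) / (2 y1)
s = (3*24^2 + 22) / (2*13) mod 29 = 16
x3 = s^2 - 2 x1 mod 29 = 16^2 - 2*24 = 5
y3 = s (x1 - x3) - y1 mod 29 = 16 * (24 - 5) - 13 = 1

2P = (5, 1)


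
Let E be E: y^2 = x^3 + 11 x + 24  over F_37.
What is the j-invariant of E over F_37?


Delta = -16(4 a^3 + 27 b^2) mod 37 = 20
-1728 * (4 a)^3 = -1728 * (4*11)^3 mod 37 = 36
j = 36 * 20^(-1) mod 37 = 24

j = 24 (mod 37)


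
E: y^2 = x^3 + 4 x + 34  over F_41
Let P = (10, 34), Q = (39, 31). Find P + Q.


P != Q, so use the chord formula.
s = (y2 - y1) / (x2 - x1) = (38) / (29) mod 41 = 31
x3 = s^2 - x1 - x2 mod 41 = 31^2 - 10 - 39 = 10
y3 = s (x1 - x3) - y1 mod 41 = 31 * (10 - 10) - 34 = 7

P + Q = (10, 7)


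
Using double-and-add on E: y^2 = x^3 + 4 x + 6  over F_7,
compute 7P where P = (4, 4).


k = 7 = 111_2 (binary, LSB first: 111)
Double-and-add from P = (4, 4):
  bit 0 = 1: acc = O + (4, 4) = (4, 4)
  bit 1 = 1: acc = (4, 4) + (1, 5) = (6, 6)
  bit 2 = 1: acc = (6, 6) + (5, 2) = (5, 5)

7P = (5, 5)


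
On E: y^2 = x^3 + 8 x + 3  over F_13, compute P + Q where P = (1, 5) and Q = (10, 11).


P != Q, so use the chord formula.
s = (y2 - y1) / (x2 - x1) = (6) / (9) mod 13 = 5
x3 = s^2 - x1 - x2 mod 13 = 5^2 - 1 - 10 = 1
y3 = s (x1 - x3) - y1 mod 13 = 5 * (1 - 1) - 5 = 8

P + Q = (1, 8)


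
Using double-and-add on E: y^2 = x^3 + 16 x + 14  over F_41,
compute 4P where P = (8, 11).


k = 4 = 100_2 (binary, LSB first: 001)
Double-and-add from P = (8, 11):
  bit 0 = 0: acc unchanged = O
  bit 1 = 0: acc unchanged = O
  bit 2 = 1: acc = O + (8, 30) = (8, 30)

4P = (8, 30)


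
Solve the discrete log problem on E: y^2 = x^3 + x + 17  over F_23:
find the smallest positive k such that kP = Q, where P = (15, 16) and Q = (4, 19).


Enumerate multiples of P until we hit Q = (4, 19):
  1P = (15, 16)
  2P = (17, 5)
  3P = (4, 4)
  4P = (5, 20)
  5P = (5, 3)
  6P = (4, 19)
Match found at i = 6.

k = 6


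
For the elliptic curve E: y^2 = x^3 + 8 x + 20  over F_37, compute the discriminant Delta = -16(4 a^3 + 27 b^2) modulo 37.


4 a^3 + 27 b^2 = 4*8^3 + 27*20^2 = 2048 + 10800 = 12848
Delta = -16 * (12848) = -205568
Delta mod 37 = 4

Delta = 4 (mod 37)


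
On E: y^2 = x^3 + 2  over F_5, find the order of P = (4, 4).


Compute successive multiples of P until we hit O:
  1P = (4, 4)
  2P = (3, 2)
  3P = (2, 0)
  4P = (3, 3)
  5P = (4, 1)
  6P = O

ord(P) = 6


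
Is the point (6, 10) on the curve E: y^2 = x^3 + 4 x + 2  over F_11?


Check whether y^2 = x^3 + 4 x + 2 (mod 11) for (x, y) = (6, 10).
LHS: y^2 = 10^2 mod 11 = 1
RHS: x^3 + 4 x + 2 = 6^3 + 4*6 + 2 mod 11 = 0
LHS != RHS

No, not on the curve


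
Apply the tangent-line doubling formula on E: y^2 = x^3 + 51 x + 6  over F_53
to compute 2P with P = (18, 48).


Doubling: s = (3 x1^2 + a) / (2 y1)
s = (3*18^2 + 51) / (2*48) mod 53 = 9
x3 = s^2 - 2 x1 mod 53 = 9^2 - 2*18 = 45
y3 = s (x1 - x3) - y1 mod 53 = 9 * (18 - 45) - 48 = 27

2P = (45, 27)


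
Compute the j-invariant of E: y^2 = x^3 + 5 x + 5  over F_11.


Delta = -16(4 a^3 + 27 b^2) mod 11 = 10
-1728 * (4 a)^3 = -1728 * (4*5)^3 mod 11 = 8
j = 8 * 10^(-1) mod 11 = 3

j = 3 (mod 11)


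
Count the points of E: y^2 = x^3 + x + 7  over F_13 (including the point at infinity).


For each x in F_13, count y with y^2 = x^3 + 1 x + 7 mod 13:
  x = 1: RHS = 9, y in [3, 10]  -> 2 point(s)
  x = 2: RHS = 4, y in [2, 11]  -> 2 point(s)
  x = 4: RHS = 10, y in [6, 7]  -> 2 point(s)
  x = 9: RHS = 4, y in [2, 11]  -> 2 point(s)
  x = 10: RHS = 3, y in [4, 9]  -> 2 point(s)
  x = 11: RHS = 10, y in [6, 7]  -> 2 point(s)
Affine points: 12. Add the point at infinity: total = 13.

#E(F_13) = 13


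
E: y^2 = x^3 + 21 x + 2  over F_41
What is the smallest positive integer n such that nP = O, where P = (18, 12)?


Compute successive multiples of P until we hit O:
  1P = (18, 12)
  2P = (25, 11)
  3P = (34, 2)
  4P = (40, 12)
  5P = (24, 29)
  6P = (15, 17)
  7P = (29, 20)
  8P = (3, 25)
  ... (continuing to 40P)
  40P = O

ord(P) = 40


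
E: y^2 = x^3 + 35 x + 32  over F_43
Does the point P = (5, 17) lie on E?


Check whether y^2 = x^3 + 35 x + 32 (mod 43) for (x, y) = (5, 17).
LHS: y^2 = 17^2 mod 43 = 31
RHS: x^3 + 35 x + 32 = 5^3 + 35*5 + 32 mod 43 = 31
LHS = RHS

Yes, on the curve


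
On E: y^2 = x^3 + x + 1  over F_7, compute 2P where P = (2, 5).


Doubling: s = (3 x1^2 + a) / (2 y1)
s = (3*2^2 + 1) / (2*5) mod 7 = 2
x3 = s^2 - 2 x1 mod 7 = 2^2 - 2*2 = 0
y3 = s (x1 - x3) - y1 mod 7 = 2 * (2 - 0) - 5 = 6

2P = (0, 6)


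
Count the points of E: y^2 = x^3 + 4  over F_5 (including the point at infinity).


For each x in F_5, count y with y^2 = x^3 + 0 x + 4 mod 5:
  x = 0: RHS = 4, y in [2, 3]  -> 2 point(s)
  x = 1: RHS = 0, y in [0]  -> 1 point(s)
  x = 3: RHS = 1, y in [1, 4]  -> 2 point(s)
Affine points: 5. Add the point at infinity: total = 6.

#E(F_5) = 6


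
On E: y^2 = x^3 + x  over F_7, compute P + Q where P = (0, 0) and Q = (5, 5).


P != Q, so use the chord formula.
s = (y2 - y1) / (x2 - x1) = (5) / (5) mod 7 = 1
x3 = s^2 - x1 - x2 mod 7 = 1^2 - 0 - 5 = 3
y3 = s (x1 - x3) - y1 mod 7 = 1 * (0 - 3) - 0 = 4

P + Q = (3, 4)


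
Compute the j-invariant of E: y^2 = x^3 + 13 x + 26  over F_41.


Delta = -16(4 a^3 + 27 b^2) mod 41 = 33
-1728 * (4 a)^3 = -1728 * (4*13)^3 mod 41 = 9
j = 9 * 33^(-1) mod 41 = 4

j = 4 (mod 41)


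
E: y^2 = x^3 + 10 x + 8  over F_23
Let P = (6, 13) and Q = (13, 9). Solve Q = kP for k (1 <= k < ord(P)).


Enumerate multiples of P until we hit Q = (13, 9):
  1P = (6, 13)
  2P = (12, 4)
  3P = (13, 9)
Match found at i = 3.

k = 3


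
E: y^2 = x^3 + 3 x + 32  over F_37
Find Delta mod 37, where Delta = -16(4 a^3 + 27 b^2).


4 a^3 + 27 b^2 = 4*3^3 + 27*32^2 = 108 + 27648 = 27756
Delta = -16 * (27756) = -444096
Delta mod 37 = 15

Delta = 15 (mod 37)


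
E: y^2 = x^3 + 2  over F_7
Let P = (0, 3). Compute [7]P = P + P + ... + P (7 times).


k = 7 = 111_2 (binary, LSB first: 111)
Double-and-add from P = (0, 3):
  bit 0 = 1: acc = O + (0, 3) = (0, 3)
  bit 1 = 1: acc = (0, 3) + (0, 4) = O
  bit 2 = 1: acc = O + (0, 3) = (0, 3)

7P = (0, 3)


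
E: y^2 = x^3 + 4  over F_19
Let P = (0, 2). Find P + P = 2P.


Doubling: s = (3 x1^2 + a) / (2 y1)
s = (3*0^2 + 0) / (2*2) mod 19 = 0
x3 = s^2 - 2 x1 mod 19 = 0^2 - 2*0 = 0
y3 = s (x1 - x3) - y1 mod 19 = 0 * (0 - 0) - 2 = 17

2P = (0, 17)


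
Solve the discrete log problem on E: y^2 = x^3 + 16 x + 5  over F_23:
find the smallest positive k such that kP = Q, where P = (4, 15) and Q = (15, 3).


Enumerate multiples of P until we hit Q = (15, 3):
  1P = (4, 15)
  2P = (8, 1)
  3P = (6, 15)
  4P = (13, 8)
  5P = (12, 4)
  6P = (15, 3)
Match found at i = 6.

k = 6


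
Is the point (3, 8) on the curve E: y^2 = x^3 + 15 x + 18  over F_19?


Check whether y^2 = x^3 + 15 x + 18 (mod 19) for (x, y) = (3, 8).
LHS: y^2 = 8^2 mod 19 = 7
RHS: x^3 + 15 x + 18 = 3^3 + 15*3 + 18 mod 19 = 14
LHS != RHS

No, not on the curve


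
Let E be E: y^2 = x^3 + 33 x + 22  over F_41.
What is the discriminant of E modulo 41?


4 a^3 + 27 b^2 = 4*33^3 + 27*22^2 = 143748 + 13068 = 156816
Delta = -16 * (156816) = -2509056
Delta mod 41 = 21

Delta = 21 (mod 41)


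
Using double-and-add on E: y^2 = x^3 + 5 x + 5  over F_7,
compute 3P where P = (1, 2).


k = 3 = 11_2 (binary, LSB first: 11)
Double-and-add from P = (1, 2):
  bit 0 = 1: acc = O + (1, 2) = (1, 2)
  bit 1 = 1: acc = (1, 2) + (2, 3) = (5, 1)

3P = (5, 1)


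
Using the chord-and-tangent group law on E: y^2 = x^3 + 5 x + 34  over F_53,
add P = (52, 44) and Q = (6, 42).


P != Q, so use the chord formula.
s = (y2 - y1) / (x2 - x1) = (51) / (7) mod 53 = 30
x3 = s^2 - x1 - x2 mod 53 = 30^2 - 52 - 6 = 47
y3 = s (x1 - x3) - y1 mod 53 = 30 * (52 - 47) - 44 = 0

P + Q = (47, 0)


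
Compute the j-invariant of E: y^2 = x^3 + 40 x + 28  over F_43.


Delta = -16(4 a^3 + 27 b^2) mod 43 = 31
-1728 * (4 a)^3 = -1728 * (4*40)^3 mod 43 = 21
j = 21 * 31^(-1) mod 43 = 9

j = 9 (mod 43)


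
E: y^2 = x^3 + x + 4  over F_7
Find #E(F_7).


For each x in F_7, count y with y^2 = x^3 + 1 x + 4 mod 7:
  x = 0: RHS = 4, y in [2, 5]  -> 2 point(s)
  x = 2: RHS = 0, y in [0]  -> 1 point(s)
  x = 4: RHS = 2, y in [3, 4]  -> 2 point(s)
  x = 5: RHS = 1, y in [1, 6]  -> 2 point(s)
  x = 6: RHS = 2, y in [3, 4]  -> 2 point(s)
Affine points: 9. Add the point at infinity: total = 10.

#E(F_7) = 10


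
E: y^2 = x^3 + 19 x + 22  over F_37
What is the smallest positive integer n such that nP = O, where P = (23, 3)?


Compute successive multiples of P until we hit O:
  1P = (23, 3)
  2P = (25, 29)
  3P = (10, 18)
  4P = (20, 22)
  5P = (30, 29)
  6P = (28, 26)
  7P = (19, 8)
  8P = (22, 5)
  ... (continuing to 33P)
  33P = O

ord(P) = 33


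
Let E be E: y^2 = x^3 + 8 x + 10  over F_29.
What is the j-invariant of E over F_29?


Delta = -16(4 a^3 + 27 b^2) mod 29 = 12
-1728 * (4 a)^3 = -1728 * (4*8)^3 mod 29 = 5
j = 5 * 12^(-1) mod 29 = 27

j = 27 (mod 29)


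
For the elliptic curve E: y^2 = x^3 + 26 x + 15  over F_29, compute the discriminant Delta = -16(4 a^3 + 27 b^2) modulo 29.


4 a^3 + 27 b^2 = 4*26^3 + 27*15^2 = 70304 + 6075 = 76379
Delta = -16 * (76379) = -1222064
Delta mod 29 = 25

Delta = 25 (mod 29)


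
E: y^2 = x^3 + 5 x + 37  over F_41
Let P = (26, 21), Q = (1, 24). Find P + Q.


P != Q, so use the chord formula.
s = (y2 - y1) / (x2 - x1) = (3) / (16) mod 41 = 13
x3 = s^2 - x1 - x2 mod 41 = 13^2 - 26 - 1 = 19
y3 = s (x1 - x3) - y1 mod 41 = 13 * (26 - 19) - 21 = 29

P + Q = (19, 29)


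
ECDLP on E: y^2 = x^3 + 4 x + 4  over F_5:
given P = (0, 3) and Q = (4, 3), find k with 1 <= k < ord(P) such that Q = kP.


Enumerate multiples of P until we hit Q = (4, 3):
  1P = (0, 3)
  2P = (1, 3)
  3P = (4, 2)
  4P = (2, 0)
  5P = (4, 3)
Match found at i = 5.

k = 5


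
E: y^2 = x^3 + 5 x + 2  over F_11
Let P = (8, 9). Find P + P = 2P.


Doubling: s = (3 x1^2 + a) / (2 y1)
s = (3*8^2 + 5) / (2*9) mod 11 = 3
x3 = s^2 - 2 x1 mod 11 = 3^2 - 2*8 = 4
y3 = s (x1 - x3) - y1 mod 11 = 3 * (8 - 4) - 9 = 3

2P = (4, 3)


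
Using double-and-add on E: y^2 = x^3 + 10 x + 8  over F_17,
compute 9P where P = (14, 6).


k = 9 = 1001_2 (binary, LSB first: 1001)
Double-and-add from P = (14, 6):
  bit 0 = 1: acc = O + (14, 6) = (14, 6)
  bit 1 = 0: acc unchanged = (14, 6)
  bit 2 = 0: acc unchanged = (14, 6)
  bit 3 = 1: acc = (14, 6) + (2, 6) = (1, 11)

9P = (1, 11)


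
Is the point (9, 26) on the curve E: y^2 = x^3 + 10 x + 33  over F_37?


Check whether y^2 = x^3 + 10 x + 33 (mod 37) for (x, y) = (9, 26).
LHS: y^2 = 26^2 mod 37 = 10
RHS: x^3 + 10 x + 33 = 9^3 + 10*9 + 33 mod 37 = 1
LHS != RHS

No, not on the curve


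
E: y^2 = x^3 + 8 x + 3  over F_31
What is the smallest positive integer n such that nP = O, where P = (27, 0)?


Compute successive multiples of P until we hit O:
  1P = (27, 0)
  2P = O

ord(P) = 2


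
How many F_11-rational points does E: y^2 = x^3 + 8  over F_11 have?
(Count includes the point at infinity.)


For each x in F_11, count y with y^2 = x^3 + 0 x + 8 mod 11:
  x = 1: RHS = 9, y in [3, 8]  -> 2 point(s)
  x = 2: RHS = 5, y in [4, 7]  -> 2 point(s)
  x = 5: RHS = 1, y in [1, 10]  -> 2 point(s)
  x = 6: RHS = 4, y in [2, 9]  -> 2 point(s)
  x = 8: RHS = 3, y in [5, 6]  -> 2 point(s)
  x = 9: RHS = 0, y in [0]  -> 1 point(s)
Affine points: 11. Add the point at infinity: total = 12.

#E(F_11) = 12


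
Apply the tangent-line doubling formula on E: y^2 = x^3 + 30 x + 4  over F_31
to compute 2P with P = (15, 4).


Doubling: s = (3 x1^2 + a) / (2 y1)
s = (3*15^2 + 30) / (2*4) mod 31 = 30
x3 = s^2 - 2 x1 mod 31 = 30^2 - 2*15 = 2
y3 = s (x1 - x3) - y1 mod 31 = 30 * (15 - 2) - 4 = 14

2P = (2, 14)


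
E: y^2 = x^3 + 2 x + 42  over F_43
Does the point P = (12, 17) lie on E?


Check whether y^2 = x^3 + 2 x + 42 (mod 43) for (x, y) = (12, 17).
LHS: y^2 = 17^2 mod 43 = 31
RHS: x^3 + 2 x + 42 = 12^3 + 2*12 + 42 mod 43 = 31
LHS = RHS

Yes, on the curve


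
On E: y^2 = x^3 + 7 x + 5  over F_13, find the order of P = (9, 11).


Compute successive multiples of P until we hit O:
  1P = (9, 11)
  2P = (11, 10)
  3P = (3, 12)
  4P = (5, 10)
  5P = (8, 12)
  6P = (10, 3)
  7P = (6, 4)
  8P = (2, 1)
  ... (continuing to 20P)
  20P = O

ord(P) = 20


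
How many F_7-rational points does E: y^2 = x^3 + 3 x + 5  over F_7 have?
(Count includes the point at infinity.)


For each x in F_7, count y with y^2 = x^3 + 3 x + 5 mod 7:
  x = 1: RHS = 2, y in [3, 4]  -> 2 point(s)
  x = 4: RHS = 4, y in [2, 5]  -> 2 point(s)
  x = 6: RHS = 1, y in [1, 6]  -> 2 point(s)
Affine points: 6. Add the point at infinity: total = 7.

#E(F_7) = 7


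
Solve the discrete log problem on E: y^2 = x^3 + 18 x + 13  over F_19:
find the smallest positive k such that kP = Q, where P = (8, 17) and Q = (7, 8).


Enumerate multiples of P until we hit Q = (7, 8):
  1P = (8, 17)
  2P = (9, 7)
  3P = (7, 11)
  4P = (2, 0)
  5P = (7, 8)
Match found at i = 5.

k = 5


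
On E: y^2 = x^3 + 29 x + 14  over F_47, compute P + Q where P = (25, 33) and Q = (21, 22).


P != Q, so use the chord formula.
s = (y2 - y1) / (x2 - x1) = (36) / (43) mod 47 = 38
x3 = s^2 - x1 - x2 mod 47 = 38^2 - 25 - 21 = 35
y3 = s (x1 - x3) - y1 mod 47 = 38 * (25 - 35) - 33 = 10

P + Q = (35, 10)


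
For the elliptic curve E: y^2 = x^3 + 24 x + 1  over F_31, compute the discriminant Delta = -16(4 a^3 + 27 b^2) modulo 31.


4 a^3 + 27 b^2 = 4*24^3 + 27*1^2 = 55296 + 27 = 55323
Delta = -16 * (55323) = -885168
Delta mod 31 = 6

Delta = 6 (mod 31)


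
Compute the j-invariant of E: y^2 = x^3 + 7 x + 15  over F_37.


Delta = -16(4 a^3 + 27 b^2) mod 37 = 25
-1728 * (4 a)^3 = -1728 * (4*7)^3 mod 37 = 10
j = 10 * 25^(-1) mod 37 = 30

j = 30 (mod 37)


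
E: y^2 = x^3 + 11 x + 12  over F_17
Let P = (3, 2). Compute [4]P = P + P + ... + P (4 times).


k = 4 = 100_2 (binary, LSB first: 001)
Double-and-add from P = (3, 2):
  bit 0 = 0: acc unchanged = O
  bit 1 = 0: acc unchanged = O
  bit 2 = 1: acc = O + (8, 0) = (8, 0)

4P = (8, 0)


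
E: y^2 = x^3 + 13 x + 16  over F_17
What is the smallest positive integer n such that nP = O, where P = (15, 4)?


Compute successive multiples of P until we hit O:
  1P = (15, 4)
  2P = (5, 6)
  3P = (12, 9)
  4P = (6, 15)
  5P = (4, 9)
  6P = (2, 4)
  7P = (0, 13)
  8P = (1, 8)
  ... (continuing to 25P)
  25P = O

ord(P) = 25


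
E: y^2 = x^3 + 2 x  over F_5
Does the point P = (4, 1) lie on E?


Check whether y^2 = x^3 + 2 x + 0 (mod 5) for (x, y) = (4, 1).
LHS: y^2 = 1^2 mod 5 = 1
RHS: x^3 + 2 x + 0 = 4^3 + 2*4 + 0 mod 5 = 2
LHS != RHS

No, not on the curve


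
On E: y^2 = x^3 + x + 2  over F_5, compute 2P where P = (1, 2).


Doubling: s = (3 x1^2 + a) / (2 y1)
s = (3*1^2 + 1) / (2*2) mod 5 = 1
x3 = s^2 - 2 x1 mod 5 = 1^2 - 2*1 = 4
y3 = s (x1 - x3) - y1 mod 5 = 1 * (1 - 4) - 2 = 0

2P = (4, 0)


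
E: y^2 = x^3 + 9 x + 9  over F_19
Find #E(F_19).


For each x in F_19, count y with y^2 = x^3 + 9 x + 9 mod 19:
  x = 0: RHS = 9, y in [3, 16]  -> 2 point(s)
  x = 1: RHS = 0, y in [0]  -> 1 point(s)
  x = 2: RHS = 16, y in [4, 15]  -> 2 point(s)
  x = 3: RHS = 6, y in [5, 14]  -> 2 point(s)
  x = 7: RHS = 16, y in [4, 15]  -> 2 point(s)
  x = 8: RHS = 4, y in [2, 17]  -> 2 point(s)
  x = 10: RHS = 16, y in [4, 15]  -> 2 point(s)
  x = 13: RHS = 5, y in [9, 10]  -> 2 point(s)
  x = 15: RHS = 4, y in [2, 17]  -> 2 point(s)
Affine points: 17. Add the point at infinity: total = 18.

#E(F_19) = 18


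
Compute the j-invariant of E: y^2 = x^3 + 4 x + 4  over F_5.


Delta = -16(4 a^3 + 27 b^2) mod 5 = 2
-1728 * (4 a)^3 = -1728 * (4*4)^3 mod 5 = 2
j = 2 * 2^(-1) mod 5 = 1

j = 1 (mod 5)


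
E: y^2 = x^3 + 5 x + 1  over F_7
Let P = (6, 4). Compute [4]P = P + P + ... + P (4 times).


k = 4 = 100_2 (binary, LSB first: 001)
Double-and-add from P = (6, 4):
  bit 0 = 0: acc unchanged = O
  bit 1 = 0: acc unchanged = O
  bit 2 = 1: acc = O + (5, 5) = (5, 5)

4P = (5, 5)


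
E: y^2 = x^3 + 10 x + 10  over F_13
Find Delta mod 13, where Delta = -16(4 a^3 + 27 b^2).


4 a^3 + 27 b^2 = 4*10^3 + 27*10^2 = 4000 + 2700 = 6700
Delta = -16 * (6700) = -107200
Delta mod 13 = 11

Delta = 11 (mod 13)


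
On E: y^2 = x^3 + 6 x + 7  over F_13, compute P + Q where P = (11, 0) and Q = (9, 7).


P != Q, so use the chord formula.
s = (y2 - y1) / (x2 - x1) = (7) / (11) mod 13 = 3
x3 = s^2 - x1 - x2 mod 13 = 3^2 - 11 - 9 = 2
y3 = s (x1 - x3) - y1 mod 13 = 3 * (11 - 2) - 0 = 1

P + Q = (2, 1)


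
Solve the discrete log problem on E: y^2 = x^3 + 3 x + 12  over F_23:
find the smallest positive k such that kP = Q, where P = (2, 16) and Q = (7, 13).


Enumerate multiples of P until we hit Q = (7, 13):
  1P = (2, 16)
  2P = (9, 3)
  3P = (7, 13)
Match found at i = 3.

k = 3


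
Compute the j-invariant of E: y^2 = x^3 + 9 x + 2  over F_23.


Delta = -16(4 a^3 + 27 b^2) mod 23 = 8
-1728 * (4 a)^3 = -1728 * (4*9)^3 mod 23 = 10
j = 10 * 8^(-1) mod 23 = 7

j = 7 (mod 23)


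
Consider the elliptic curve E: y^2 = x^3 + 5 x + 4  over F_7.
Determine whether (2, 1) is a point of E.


Check whether y^2 = x^3 + 5 x + 4 (mod 7) for (x, y) = (2, 1).
LHS: y^2 = 1^2 mod 7 = 1
RHS: x^3 + 5 x + 4 = 2^3 + 5*2 + 4 mod 7 = 1
LHS = RHS

Yes, on the curve


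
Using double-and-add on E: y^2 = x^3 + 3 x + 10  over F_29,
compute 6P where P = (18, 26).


k = 6 = 110_2 (binary, LSB first: 011)
Double-and-add from P = (18, 26):
  bit 0 = 0: acc unchanged = O
  bit 1 = 1: acc = O + (2, 13) = (2, 13)
  bit 2 = 1: acc = (2, 13) + (21, 24) = (22, 9)

6P = (22, 9)


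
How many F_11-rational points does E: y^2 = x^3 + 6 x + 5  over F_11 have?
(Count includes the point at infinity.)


For each x in F_11, count y with y^2 = x^3 + 6 x + 5 mod 11:
  x = 0: RHS = 5, y in [4, 7]  -> 2 point(s)
  x = 1: RHS = 1, y in [1, 10]  -> 2 point(s)
  x = 2: RHS = 3, y in [5, 6]  -> 2 point(s)
  x = 4: RHS = 5, y in [4, 7]  -> 2 point(s)
  x = 6: RHS = 4, y in [2, 9]  -> 2 point(s)
  x = 7: RHS = 5, y in [4, 7]  -> 2 point(s)
  x = 8: RHS = 4, y in [2, 9]  -> 2 point(s)
  x = 10: RHS = 9, y in [3, 8]  -> 2 point(s)
Affine points: 16. Add the point at infinity: total = 17.

#E(F_11) = 17


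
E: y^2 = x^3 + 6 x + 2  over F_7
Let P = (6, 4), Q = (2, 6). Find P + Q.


P != Q, so use the chord formula.
s = (y2 - y1) / (x2 - x1) = (2) / (3) mod 7 = 3
x3 = s^2 - x1 - x2 mod 7 = 3^2 - 6 - 2 = 1
y3 = s (x1 - x3) - y1 mod 7 = 3 * (6 - 1) - 4 = 4

P + Q = (1, 4)


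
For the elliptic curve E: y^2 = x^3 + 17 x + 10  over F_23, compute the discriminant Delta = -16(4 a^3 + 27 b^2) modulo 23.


4 a^3 + 27 b^2 = 4*17^3 + 27*10^2 = 19652 + 2700 = 22352
Delta = -16 * (22352) = -357632
Delta mod 23 = 18

Delta = 18 (mod 23)


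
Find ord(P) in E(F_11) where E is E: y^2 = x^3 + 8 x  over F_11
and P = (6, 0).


Compute successive multiples of P until we hit O:
  1P = (6, 0)
  2P = O

ord(P) = 2


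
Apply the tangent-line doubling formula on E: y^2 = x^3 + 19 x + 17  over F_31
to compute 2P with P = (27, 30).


Doubling: s = (3 x1^2 + a) / (2 y1)
s = (3*27^2 + 19) / (2*30) mod 31 = 13
x3 = s^2 - 2 x1 mod 31 = 13^2 - 2*27 = 22
y3 = s (x1 - x3) - y1 mod 31 = 13 * (27 - 22) - 30 = 4

2P = (22, 4)


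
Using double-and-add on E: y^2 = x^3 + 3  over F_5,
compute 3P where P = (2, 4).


k = 3 = 11_2 (binary, LSB first: 11)
Double-and-add from P = (2, 4):
  bit 0 = 1: acc = O + (2, 4) = (2, 4)
  bit 1 = 1: acc = (2, 4) + (2, 1) = O

3P = O


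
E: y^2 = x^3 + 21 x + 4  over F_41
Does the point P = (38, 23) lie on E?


Check whether y^2 = x^3 + 21 x + 4 (mod 41) for (x, y) = (38, 23).
LHS: y^2 = 23^2 mod 41 = 37
RHS: x^3 + 21 x + 4 = 38^3 + 21*38 + 4 mod 41 = 37
LHS = RHS

Yes, on the curve


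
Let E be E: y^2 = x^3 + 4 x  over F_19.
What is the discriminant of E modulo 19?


4 a^3 + 27 b^2 = 4*4^3 + 27*0^2 = 256 + 0 = 256
Delta = -16 * (256) = -4096
Delta mod 19 = 8

Delta = 8 (mod 19)


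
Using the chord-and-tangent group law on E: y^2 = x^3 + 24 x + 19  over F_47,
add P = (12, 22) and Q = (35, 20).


P != Q, so use the chord formula.
s = (y2 - y1) / (x2 - x1) = (45) / (23) mod 47 = 4
x3 = s^2 - x1 - x2 mod 47 = 4^2 - 12 - 35 = 16
y3 = s (x1 - x3) - y1 mod 47 = 4 * (12 - 16) - 22 = 9

P + Q = (16, 9)


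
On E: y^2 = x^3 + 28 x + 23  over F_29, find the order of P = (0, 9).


Compute successive multiples of P until we hit O:
  1P = (0, 9)
  2P = (6, 1)
  3P = (28, 9)
  4P = (1, 20)
  5P = (4, 5)
  6P = (26, 17)
  7P = (23, 4)
  8P = (22, 21)
  ... (continuing to 26P)
  26P = O

ord(P) = 26


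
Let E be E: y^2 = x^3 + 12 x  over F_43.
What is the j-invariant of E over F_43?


Delta = -16(4 a^3 + 27 b^2) mod 43 = 4
-1728 * (4 a)^3 = -1728 * (4*12)^3 mod 43 = 32
j = 32 * 4^(-1) mod 43 = 8

j = 8 (mod 43)


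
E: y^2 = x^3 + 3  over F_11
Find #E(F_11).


For each x in F_11, count y with y^2 = x^3 + 0 x + 3 mod 11:
  x = 0: RHS = 3, y in [5, 6]  -> 2 point(s)
  x = 1: RHS = 4, y in [2, 9]  -> 2 point(s)
  x = 2: RHS = 0, y in [0]  -> 1 point(s)
  x = 4: RHS = 1, y in [1, 10]  -> 2 point(s)
  x = 7: RHS = 5, y in [4, 7]  -> 2 point(s)
  x = 8: RHS = 9, y in [3, 8]  -> 2 point(s)
Affine points: 11. Add the point at infinity: total = 12.

#E(F_11) = 12


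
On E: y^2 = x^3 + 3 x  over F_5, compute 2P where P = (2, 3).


Doubling: s = (3 x1^2 + a) / (2 y1)
s = (3*2^2 + 3) / (2*3) mod 5 = 0
x3 = s^2 - 2 x1 mod 5 = 0^2 - 2*2 = 1
y3 = s (x1 - x3) - y1 mod 5 = 0 * (2 - 1) - 3 = 2

2P = (1, 2)


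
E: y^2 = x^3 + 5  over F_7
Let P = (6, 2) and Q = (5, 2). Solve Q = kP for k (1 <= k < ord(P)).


Enumerate multiples of P until we hit Q = (5, 2):
  1P = (6, 2)
  2P = (3, 2)
  3P = (5, 5)
  4P = (5, 2)
Match found at i = 4.

k = 4


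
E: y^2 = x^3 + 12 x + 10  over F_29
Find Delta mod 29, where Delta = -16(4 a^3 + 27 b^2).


4 a^3 + 27 b^2 = 4*12^3 + 27*10^2 = 6912 + 2700 = 9612
Delta = -16 * (9612) = -153792
Delta mod 29 = 24

Delta = 24 (mod 29)


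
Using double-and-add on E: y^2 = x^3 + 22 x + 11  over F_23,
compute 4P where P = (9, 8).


k = 4 = 100_2 (binary, LSB first: 001)
Double-and-add from P = (9, 8):
  bit 0 = 0: acc unchanged = O
  bit 1 = 0: acc unchanged = O
  bit 2 = 1: acc = O + (17, 10) = (17, 10)

4P = (17, 10)


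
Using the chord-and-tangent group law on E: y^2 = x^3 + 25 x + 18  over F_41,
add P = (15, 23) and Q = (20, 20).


P != Q, so use the chord formula.
s = (y2 - y1) / (x2 - x1) = (38) / (5) mod 41 = 24
x3 = s^2 - x1 - x2 mod 41 = 24^2 - 15 - 20 = 8
y3 = s (x1 - x3) - y1 mod 41 = 24 * (15 - 8) - 23 = 22

P + Q = (8, 22)


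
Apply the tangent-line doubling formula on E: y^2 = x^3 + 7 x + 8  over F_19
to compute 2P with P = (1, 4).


Doubling: s = (3 x1^2 + a) / (2 y1)
s = (3*1^2 + 7) / (2*4) mod 19 = 6
x3 = s^2 - 2 x1 mod 19 = 6^2 - 2*1 = 15
y3 = s (x1 - x3) - y1 mod 19 = 6 * (1 - 15) - 4 = 7

2P = (15, 7)


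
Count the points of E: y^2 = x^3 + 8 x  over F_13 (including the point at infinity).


For each x in F_13, count y with y^2 = x^3 + 8 x + 0 mod 13:
  x = 0: RHS = 0, y in [0]  -> 1 point(s)
  x = 1: RHS = 9, y in [3, 10]  -> 2 point(s)
  x = 3: RHS = 12, y in [5, 8]  -> 2 point(s)
  x = 5: RHS = 9, y in [3, 10]  -> 2 point(s)
  x = 6: RHS = 4, y in [2, 11]  -> 2 point(s)
  x = 7: RHS = 9, y in [3, 10]  -> 2 point(s)
  x = 8: RHS = 4, y in [2, 11]  -> 2 point(s)
  x = 10: RHS = 1, y in [1, 12]  -> 2 point(s)
  x = 12: RHS = 4, y in [2, 11]  -> 2 point(s)
Affine points: 17. Add the point at infinity: total = 18.

#E(F_13) = 18


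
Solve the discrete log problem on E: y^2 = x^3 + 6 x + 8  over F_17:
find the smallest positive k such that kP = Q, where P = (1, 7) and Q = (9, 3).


Enumerate multiples of P until we hit Q = (9, 3):
  1P = (1, 7)
  2P = (7, 11)
  3P = (0, 5)
  4P = (3, 6)
  5P = (9, 14)
  6P = (16, 16)
  7P = (16, 1)
  8P = (9, 3)
Match found at i = 8.

k = 8


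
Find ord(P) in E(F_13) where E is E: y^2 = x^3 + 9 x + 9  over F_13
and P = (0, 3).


Compute successive multiples of P until we hit O:
  1P = (0, 3)
  2P = (12, 5)
  3P = (5, 7)
  4P = (5, 6)
  5P = (12, 8)
  6P = (0, 10)
  7P = O

ord(P) = 7


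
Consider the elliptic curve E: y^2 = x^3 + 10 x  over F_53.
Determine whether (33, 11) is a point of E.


Check whether y^2 = x^3 + 10 x + 0 (mod 53) for (x, y) = (33, 11).
LHS: y^2 = 11^2 mod 53 = 15
RHS: x^3 + 10 x + 0 = 33^3 + 10*33 + 0 mod 53 = 15
LHS = RHS

Yes, on the curve


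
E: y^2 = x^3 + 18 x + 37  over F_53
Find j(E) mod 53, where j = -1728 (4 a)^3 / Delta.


Delta = -16(4 a^3 + 27 b^2) mod 53 = 50
-1728 * (4 a)^3 = -1728 * (4*18)^3 mod 53 = 38
j = 38 * 50^(-1) mod 53 = 5

j = 5 (mod 53)


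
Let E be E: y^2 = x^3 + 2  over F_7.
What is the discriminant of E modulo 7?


4 a^3 + 27 b^2 = 4*0^3 + 27*2^2 = 0 + 108 = 108
Delta = -16 * (108) = -1728
Delta mod 7 = 1

Delta = 1 (mod 7)


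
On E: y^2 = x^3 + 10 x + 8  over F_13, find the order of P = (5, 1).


Compute successive multiples of P until we hit O:
  1P = (5, 1)
  2P = (12, 7)
  3P = (10, 4)
  4P = (2, 6)
  5P = (3, 0)
  6P = (2, 7)
  7P = (10, 9)
  8P = (12, 6)
  ... (continuing to 10P)
  10P = O

ord(P) = 10


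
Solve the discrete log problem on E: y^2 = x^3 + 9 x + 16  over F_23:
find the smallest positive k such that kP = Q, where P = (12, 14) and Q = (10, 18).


Enumerate multiples of P until we hit Q = (10, 18):
  1P = (12, 14)
  2P = (7, 13)
  3P = (16, 22)
  4P = (22, 12)
  5P = (1, 16)
  6P = (3, 22)
  7P = (21, 17)
  8P = (8, 18)
  9P = (4, 1)
  10P = (10, 18)
Match found at i = 10.

k = 10


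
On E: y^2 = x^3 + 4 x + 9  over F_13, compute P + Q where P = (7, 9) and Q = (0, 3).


P != Q, so use the chord formula.
s = (y2 - y1) / (x2 - x1) = (7) / (6) mod 13 = 12
x3 = s^2 - x1 - x2 mod 13 = 12^2 - 7 - 0 = 7
y3 = s (x1 - x3) - y1 mod 13 = 12 * (7 - 7) - 9 = 4

P + Q = (7, 4)


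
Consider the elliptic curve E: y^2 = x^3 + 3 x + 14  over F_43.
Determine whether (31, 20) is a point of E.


Check whether y^2 = x^3 + 3 x + 14 (mod 43) for (x, y) = (31, 20).
LHS: y^2 = 20^2 mod 43 = 13
RHS: x^3 + 3 x + 14 = 31^3 + 3*31 + 14 mod 43 = 13
LHS = RHS

Yes, on the curve


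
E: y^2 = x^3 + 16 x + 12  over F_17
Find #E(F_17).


For each x in F_17, count y with y^2 = x^3 + 16 x + 12 mod 17:
  x = 2: RHS = 1, y in [1, 16]  -> 2 point(s)
  x = 3: RHS = 2, y in [6, 11]  -> 2 point(s)
  x = 4: RHS = 4, y in [2, 15]  -> 2 point(s)
  x = 5: RHS = 13, y in [8, 9]  -> 2 point(s)
  x = 6: RHS = 1, y in [1, 16]  -> 2 point(s)
  x = 7: RHS = 8, y in [5, 12]  -> 2 point(s)
  x = 9: RHS = 1, y in [1, 16]  -> 2 point(s)
  x = 10: RHS = 16, y in [4, 13]  -> 2 point(s)
Affine points: 16. Add the point at infinity: total = 17.

#E(F_17) = 17
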